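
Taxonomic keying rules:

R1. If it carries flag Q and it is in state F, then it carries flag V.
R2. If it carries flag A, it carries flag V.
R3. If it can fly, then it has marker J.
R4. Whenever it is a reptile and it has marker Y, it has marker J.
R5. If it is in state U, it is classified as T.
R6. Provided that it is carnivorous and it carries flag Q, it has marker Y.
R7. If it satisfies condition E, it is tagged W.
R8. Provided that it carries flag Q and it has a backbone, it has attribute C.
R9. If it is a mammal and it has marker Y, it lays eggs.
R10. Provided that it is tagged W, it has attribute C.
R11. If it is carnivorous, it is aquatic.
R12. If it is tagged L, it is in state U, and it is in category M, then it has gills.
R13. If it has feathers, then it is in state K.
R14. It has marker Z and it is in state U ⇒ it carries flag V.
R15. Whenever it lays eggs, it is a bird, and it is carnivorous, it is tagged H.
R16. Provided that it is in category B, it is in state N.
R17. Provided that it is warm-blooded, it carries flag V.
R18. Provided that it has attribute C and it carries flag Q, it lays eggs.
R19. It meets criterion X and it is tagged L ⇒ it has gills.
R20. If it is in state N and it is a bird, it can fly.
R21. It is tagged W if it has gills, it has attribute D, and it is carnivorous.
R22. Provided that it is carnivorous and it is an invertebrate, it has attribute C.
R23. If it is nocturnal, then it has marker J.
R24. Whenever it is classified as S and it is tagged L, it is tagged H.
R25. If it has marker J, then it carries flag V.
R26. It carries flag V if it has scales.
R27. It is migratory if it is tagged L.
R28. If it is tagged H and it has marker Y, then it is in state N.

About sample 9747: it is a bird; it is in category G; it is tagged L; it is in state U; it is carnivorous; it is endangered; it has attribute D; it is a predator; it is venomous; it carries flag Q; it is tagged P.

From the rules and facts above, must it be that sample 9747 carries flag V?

Forward chaining from the given facts derives: is classified as T, has marker Y, is aquatic, is migratory.
Rules concluding "it carries flag V": R1 needs "it is in state F"; R2 needs "it carries flag A"; R14 needs "it has marker Z"; R17 needs "it is warm-blooded"; R25 needs "it has marker J"; R26 needs "it has scales" — none of these are established.

No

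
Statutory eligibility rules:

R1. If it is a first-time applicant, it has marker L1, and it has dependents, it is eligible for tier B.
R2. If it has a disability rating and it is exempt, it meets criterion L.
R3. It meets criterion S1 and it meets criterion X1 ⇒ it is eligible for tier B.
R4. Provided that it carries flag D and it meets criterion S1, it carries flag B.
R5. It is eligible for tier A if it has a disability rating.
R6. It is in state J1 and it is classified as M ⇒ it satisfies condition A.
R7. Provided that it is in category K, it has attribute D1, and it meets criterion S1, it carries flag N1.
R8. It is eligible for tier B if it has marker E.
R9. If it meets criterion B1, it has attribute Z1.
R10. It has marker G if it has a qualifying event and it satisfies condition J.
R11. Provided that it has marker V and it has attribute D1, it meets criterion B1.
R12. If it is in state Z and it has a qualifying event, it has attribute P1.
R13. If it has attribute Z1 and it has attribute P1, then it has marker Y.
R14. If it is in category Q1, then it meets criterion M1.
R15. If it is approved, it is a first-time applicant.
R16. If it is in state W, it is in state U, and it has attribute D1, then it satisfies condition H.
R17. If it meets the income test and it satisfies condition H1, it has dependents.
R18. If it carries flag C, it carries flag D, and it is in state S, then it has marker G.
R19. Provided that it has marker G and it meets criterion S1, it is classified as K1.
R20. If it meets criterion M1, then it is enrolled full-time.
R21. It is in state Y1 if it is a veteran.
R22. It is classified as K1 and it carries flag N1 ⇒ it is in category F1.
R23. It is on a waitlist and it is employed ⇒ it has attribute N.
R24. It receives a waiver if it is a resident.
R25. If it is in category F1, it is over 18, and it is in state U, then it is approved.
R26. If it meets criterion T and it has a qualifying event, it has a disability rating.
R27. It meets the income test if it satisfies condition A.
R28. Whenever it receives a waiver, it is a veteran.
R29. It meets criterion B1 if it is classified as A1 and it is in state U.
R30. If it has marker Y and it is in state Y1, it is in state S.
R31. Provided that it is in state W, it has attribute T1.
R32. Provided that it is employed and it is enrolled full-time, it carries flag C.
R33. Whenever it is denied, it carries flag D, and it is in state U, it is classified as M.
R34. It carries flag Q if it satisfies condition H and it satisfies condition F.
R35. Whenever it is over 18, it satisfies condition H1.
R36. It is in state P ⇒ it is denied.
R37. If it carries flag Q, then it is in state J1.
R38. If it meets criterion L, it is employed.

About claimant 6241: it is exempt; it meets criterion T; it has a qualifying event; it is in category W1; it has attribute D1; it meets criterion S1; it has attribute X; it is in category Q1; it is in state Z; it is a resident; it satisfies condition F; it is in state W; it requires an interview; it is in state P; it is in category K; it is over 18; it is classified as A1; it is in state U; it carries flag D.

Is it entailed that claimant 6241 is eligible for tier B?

No

Forward chaining from the given facts derives: carries flag B, carries flag N1, has attribute P1, meets criterion M1, satisfies condition H, is enrolled full-time, receives a waiver, has a disability rating, is a veteran, meets criterion B1, has attribute T1, carries flag Q, satisfies condition H1, is denied, is in state J1, meets criterion L, is eligible for tier A, has attribute Z1, has marker Y, is in state Y1, is in state S, is classified as M, is employed, satisfies condition A, meets the income test, carries flag C, has dependents, has marker G, is classified as K1, is in category F1, is approved, is a first-time applicant.
Rules concluding "it is eligible for tier B": R1 needs "it has marker L1"; R3 needs "it meets criterion X1"; R8 needs "it has marker E" — none of these are established.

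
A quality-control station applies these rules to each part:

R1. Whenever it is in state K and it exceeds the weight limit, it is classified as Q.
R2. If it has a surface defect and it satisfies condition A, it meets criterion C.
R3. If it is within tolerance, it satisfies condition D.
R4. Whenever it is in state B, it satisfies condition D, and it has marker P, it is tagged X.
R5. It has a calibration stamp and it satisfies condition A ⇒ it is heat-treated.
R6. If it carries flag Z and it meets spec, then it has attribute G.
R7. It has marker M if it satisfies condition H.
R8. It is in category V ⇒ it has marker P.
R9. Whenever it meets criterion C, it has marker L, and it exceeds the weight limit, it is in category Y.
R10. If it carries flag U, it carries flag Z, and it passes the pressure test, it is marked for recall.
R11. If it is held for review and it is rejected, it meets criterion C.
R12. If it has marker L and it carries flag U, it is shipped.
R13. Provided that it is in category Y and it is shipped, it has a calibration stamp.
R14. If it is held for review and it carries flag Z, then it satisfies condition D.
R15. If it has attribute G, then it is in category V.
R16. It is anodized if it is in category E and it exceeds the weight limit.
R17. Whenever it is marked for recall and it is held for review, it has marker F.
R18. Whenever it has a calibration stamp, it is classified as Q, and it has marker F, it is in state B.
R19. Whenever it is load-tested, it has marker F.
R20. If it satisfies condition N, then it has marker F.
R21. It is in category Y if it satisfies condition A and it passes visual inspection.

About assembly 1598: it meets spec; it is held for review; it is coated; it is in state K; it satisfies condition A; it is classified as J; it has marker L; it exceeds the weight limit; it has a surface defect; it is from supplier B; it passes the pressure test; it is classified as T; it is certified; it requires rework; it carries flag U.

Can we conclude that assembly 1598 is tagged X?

No

Forward chaining from the given facts derives: is classified as Q, meets criterion C, is in category Y, is shipped, has a calibration stamp, is heat-treated.
The only rule concluding "it is tagged X" is R4, which needs "it is in state B"; that is never established.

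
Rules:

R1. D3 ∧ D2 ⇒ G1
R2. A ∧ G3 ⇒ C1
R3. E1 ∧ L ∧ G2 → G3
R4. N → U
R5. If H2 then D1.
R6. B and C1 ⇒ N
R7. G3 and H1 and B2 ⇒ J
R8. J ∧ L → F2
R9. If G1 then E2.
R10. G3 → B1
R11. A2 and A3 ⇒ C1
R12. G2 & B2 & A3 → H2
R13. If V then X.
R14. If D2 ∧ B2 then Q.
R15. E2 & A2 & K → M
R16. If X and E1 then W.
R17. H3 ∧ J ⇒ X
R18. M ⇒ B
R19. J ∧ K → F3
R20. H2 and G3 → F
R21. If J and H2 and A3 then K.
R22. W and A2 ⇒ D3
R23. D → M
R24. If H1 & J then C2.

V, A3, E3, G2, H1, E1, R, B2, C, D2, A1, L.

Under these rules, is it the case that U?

Forward chaining from the given facts derives: G3, J, F2, B1, H2, X, Q, W, F, K, C2, D1, F3.
The only rule concluding U is R4, which needs N; that is never established.

No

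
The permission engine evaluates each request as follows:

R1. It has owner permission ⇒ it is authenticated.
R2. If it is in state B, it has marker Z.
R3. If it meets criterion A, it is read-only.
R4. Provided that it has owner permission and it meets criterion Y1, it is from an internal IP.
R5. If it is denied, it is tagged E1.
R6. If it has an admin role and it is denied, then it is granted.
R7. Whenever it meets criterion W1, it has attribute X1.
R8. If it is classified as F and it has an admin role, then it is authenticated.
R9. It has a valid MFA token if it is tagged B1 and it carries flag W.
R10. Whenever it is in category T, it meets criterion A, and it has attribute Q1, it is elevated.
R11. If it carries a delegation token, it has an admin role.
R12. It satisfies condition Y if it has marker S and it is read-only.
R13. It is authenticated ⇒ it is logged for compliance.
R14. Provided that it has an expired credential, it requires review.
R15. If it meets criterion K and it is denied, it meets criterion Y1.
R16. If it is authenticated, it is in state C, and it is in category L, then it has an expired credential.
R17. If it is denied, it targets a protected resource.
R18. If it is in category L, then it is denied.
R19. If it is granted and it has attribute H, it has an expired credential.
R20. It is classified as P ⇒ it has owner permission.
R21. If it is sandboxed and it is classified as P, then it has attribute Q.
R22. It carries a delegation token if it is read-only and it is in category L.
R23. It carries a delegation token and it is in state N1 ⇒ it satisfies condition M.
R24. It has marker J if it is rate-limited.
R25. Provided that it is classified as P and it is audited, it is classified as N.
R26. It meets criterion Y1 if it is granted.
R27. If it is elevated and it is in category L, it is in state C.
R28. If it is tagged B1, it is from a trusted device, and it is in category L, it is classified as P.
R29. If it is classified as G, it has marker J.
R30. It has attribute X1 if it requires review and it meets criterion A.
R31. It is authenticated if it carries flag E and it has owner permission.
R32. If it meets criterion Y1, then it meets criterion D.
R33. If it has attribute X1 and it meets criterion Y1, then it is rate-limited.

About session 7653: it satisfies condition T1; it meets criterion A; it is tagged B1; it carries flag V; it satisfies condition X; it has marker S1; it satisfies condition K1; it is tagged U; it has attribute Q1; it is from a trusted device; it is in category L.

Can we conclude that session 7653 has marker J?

No

Forward chaining from the given facts derives: is read-only, is denied, carries a delegation token, is classified as P, is tagged E1, has an admin role, targets a protected resource, has owner permission, is authenticated, is granted, is logged for compliance, meets criterion Y1, meets criterion D, is from an internal IP.
Rules concluding "it has marker J": R24 needs "it is rate-limited"; R29 needs "it is classified as G" — none of these are established.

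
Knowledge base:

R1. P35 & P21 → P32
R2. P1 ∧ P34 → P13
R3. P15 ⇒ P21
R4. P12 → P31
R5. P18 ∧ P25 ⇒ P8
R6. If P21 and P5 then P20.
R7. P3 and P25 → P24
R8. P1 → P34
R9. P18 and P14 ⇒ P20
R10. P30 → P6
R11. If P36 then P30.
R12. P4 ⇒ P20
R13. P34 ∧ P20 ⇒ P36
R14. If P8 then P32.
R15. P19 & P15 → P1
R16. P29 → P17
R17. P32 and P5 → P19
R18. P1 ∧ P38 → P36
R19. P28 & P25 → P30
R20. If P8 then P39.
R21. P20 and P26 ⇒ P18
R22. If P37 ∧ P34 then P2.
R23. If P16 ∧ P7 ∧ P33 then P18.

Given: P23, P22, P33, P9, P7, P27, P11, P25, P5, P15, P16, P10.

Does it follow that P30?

Yes

P21  (by R3: P15)
P20  (by R6: P21, P5)
P18  (by R23: P16, P7, P33)
P8  (by R5: P18, P25)
P32  (by R14: P8)
P19  (by R17: P32, P5)
P1  (by R15: P19, P15)
P34  (by R8: P1)
P36  (by R13: P34, P20)
P30  (by R11: P36)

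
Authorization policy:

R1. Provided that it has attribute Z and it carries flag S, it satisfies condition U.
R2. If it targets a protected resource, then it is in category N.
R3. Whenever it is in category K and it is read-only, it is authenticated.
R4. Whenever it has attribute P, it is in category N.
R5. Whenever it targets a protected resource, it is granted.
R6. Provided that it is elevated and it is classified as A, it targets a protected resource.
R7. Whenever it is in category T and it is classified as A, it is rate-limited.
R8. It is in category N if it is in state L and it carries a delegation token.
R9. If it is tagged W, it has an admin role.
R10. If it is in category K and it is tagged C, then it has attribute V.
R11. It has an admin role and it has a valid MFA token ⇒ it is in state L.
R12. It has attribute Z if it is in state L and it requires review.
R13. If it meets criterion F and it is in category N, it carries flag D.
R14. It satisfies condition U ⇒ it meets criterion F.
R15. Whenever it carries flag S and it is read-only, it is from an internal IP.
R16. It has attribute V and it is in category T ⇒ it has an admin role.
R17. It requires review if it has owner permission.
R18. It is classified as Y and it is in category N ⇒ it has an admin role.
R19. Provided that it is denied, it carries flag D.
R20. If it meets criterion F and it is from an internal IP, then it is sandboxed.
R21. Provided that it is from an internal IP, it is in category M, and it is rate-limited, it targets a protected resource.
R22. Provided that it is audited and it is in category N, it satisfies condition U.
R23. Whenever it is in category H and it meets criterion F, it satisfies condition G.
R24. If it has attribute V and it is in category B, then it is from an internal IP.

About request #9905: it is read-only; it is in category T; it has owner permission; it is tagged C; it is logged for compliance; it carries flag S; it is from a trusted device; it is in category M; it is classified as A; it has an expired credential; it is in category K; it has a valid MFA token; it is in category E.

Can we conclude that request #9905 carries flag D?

By R7 (it is in category T, it is classified as A): it is rate-limited.
By R10 (it is in category K, it is tagged C): it has attribute V.
By R15 (it carries flag S, it is read-only): it is from an internal IP.
By R16 (it has attribute V, it is in category T): it has an admin role.
By R17 (it has owner permission): it requires review.
By R21 (it is from an internal IP, it is in category M, it is rate-limited): it targets a protected resource.
By R2 (it targets a protected resource): it is in category N.
By R11 (it has an admin role, it has a valid MFA token): it is in state L.
By R12 (it is in state L, it requires review): it has attribute Z.
By R1 (it has attribute Z, it carries flag S): it satisfies condition U.
By R14 (it satisfies condition U): it meets criterion F.
By R13 (it meets criterion F, it is in category N): it carries flag D.

Yes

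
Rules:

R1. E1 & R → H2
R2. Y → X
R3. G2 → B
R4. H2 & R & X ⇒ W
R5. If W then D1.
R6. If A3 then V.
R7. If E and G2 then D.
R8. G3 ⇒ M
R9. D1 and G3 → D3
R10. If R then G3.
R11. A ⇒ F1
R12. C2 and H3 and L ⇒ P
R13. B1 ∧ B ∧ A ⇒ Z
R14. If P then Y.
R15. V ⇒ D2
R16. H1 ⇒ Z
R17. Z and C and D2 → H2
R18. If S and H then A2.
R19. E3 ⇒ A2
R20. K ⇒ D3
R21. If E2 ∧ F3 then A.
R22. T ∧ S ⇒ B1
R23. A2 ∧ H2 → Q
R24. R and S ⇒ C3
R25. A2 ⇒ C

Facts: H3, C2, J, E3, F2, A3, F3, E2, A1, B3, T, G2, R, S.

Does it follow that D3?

No

Forward chaining from the given facts derives: B, V, G3, D2, A2, A, B1, C3, C, M, F1, Z, H2, Q.
Rules concluding D3: R9 needs D1; R20 needs K — none of these are established.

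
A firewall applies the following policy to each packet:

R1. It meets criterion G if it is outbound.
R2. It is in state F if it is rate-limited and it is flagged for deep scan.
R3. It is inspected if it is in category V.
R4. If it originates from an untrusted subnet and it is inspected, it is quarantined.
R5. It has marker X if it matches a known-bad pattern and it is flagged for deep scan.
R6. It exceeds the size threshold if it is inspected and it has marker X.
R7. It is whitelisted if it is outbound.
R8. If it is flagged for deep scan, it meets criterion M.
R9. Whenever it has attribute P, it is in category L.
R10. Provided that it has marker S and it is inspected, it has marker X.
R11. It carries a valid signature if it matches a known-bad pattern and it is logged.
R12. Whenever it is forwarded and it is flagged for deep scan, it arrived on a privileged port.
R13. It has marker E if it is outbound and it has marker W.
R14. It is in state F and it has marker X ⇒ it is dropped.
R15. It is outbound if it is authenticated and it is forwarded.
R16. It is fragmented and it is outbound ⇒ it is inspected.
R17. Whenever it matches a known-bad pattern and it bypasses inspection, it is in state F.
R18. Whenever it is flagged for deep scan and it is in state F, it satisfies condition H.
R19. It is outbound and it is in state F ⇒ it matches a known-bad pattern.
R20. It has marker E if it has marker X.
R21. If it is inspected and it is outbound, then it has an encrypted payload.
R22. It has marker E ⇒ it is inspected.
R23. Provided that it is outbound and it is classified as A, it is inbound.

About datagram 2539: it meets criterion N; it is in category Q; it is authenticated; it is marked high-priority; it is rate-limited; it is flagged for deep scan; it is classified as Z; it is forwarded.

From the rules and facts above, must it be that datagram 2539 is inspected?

By R2 (it is rate-limited, it is flagged for deep scan): it is in state F.
By R15 (it is authenticated, it is forwarded): it is outbound.
By R19 (it is outbound, it is in state F): it matches a known-bad pattern.
By R5 (it matches a known-bad pattern, it is flagged for deep scan): it has marker X.
By R20 (it has marker X): it has marker E.
By R22 (it has marker E): it is inspected.

Yes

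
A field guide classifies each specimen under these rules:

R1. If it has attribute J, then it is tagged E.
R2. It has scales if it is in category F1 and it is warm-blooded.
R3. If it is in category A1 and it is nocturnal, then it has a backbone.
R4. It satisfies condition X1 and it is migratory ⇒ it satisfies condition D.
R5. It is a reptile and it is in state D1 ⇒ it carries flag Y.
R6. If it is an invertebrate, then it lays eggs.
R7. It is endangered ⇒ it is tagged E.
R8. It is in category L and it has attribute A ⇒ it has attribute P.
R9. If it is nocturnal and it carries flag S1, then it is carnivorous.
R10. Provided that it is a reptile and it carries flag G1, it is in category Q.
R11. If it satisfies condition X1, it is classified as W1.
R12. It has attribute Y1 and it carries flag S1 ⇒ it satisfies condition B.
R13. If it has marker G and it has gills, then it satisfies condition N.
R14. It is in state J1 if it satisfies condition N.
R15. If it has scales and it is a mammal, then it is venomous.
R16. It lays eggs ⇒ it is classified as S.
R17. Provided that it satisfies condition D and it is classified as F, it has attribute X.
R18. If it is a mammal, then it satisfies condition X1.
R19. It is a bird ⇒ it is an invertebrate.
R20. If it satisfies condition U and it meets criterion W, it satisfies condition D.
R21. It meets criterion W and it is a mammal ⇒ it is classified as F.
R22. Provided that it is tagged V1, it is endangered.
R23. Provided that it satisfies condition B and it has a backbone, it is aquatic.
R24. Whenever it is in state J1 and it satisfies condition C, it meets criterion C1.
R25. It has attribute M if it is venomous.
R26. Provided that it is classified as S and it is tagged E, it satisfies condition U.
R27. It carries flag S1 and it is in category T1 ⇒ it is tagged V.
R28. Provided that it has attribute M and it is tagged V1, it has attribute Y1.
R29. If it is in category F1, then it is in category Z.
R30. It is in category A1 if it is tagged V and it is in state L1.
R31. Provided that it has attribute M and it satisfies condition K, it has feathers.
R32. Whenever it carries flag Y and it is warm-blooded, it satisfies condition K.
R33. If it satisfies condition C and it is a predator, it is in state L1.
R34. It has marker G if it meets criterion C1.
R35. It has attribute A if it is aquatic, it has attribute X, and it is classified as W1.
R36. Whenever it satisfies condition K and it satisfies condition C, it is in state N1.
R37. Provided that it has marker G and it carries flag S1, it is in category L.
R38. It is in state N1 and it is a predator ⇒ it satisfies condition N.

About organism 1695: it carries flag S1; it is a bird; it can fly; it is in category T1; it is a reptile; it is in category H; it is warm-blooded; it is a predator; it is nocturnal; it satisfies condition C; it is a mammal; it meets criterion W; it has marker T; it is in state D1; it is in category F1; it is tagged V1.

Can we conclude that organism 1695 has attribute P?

By R2 (it is in category F1, it is warm-blooded): it has scales.
By R5 (it is a reptile, it is in state D1): it carries flag Y.
By R15 (it has scales, it is a mammal): it is venomous.
By R18 (it is a mammal): it satisfies condition X1.
By R19 (it is a bird): it is an invertebrate.
By R21 (it meets criterion W, it is a mammal): it is classified as F.
By R22 (it is tagged V1): it is endangered.
By R25 (it is venomous): it has attribute M.
By R27 (it carries flag S1, it is in category T1): it is tagged V.
By R28 (it has attribute M, it is tagged V1): it has attribute Y1.
By R32 (it carries flag Y, it is warm-blooded): it satisfies condition K.
By R33 (it satisfies condition C, it is a predator): it is in state L1.
By R36 (it satisfies condition K, it satisfies condition C): it is in state N1.
By R38 (it is in state N1, it is a predator): it satisfies condition N.
By R6 (it is an invertebrate): it lays eggs.
By R7 (it is endangered): it is tagged E.
By R11 (it satisfies condition X1): it is classified as W1.
By R12 (it has attribute Y1, it carries flag S1): it satisfies condition B.
By R14 (it satisfies condition N): it is in state J1.
By R16 (it lays eggs): it is classified as S.
By R24 (it is in state J1, it satisfies condition C): it meets criterion C1.
By R26 (it is classified as S, it is tagged E): it satisfies condition U.
By R30 (it is tagged V, it is in state L1): it is in category A1.
By R34 (it meets criterion C1): it has marker G.
By R37 (it has marker G, it carries flag S1): it is in category L.
By R3 (it is in category A1, it is nocturnal): it has a backbone.
By R20 (it satisfies condition U, it meets criterion W): it satisfies condition D.
By R23 (it satisfies condition B, it has a backbone): it is aquatic.
By R17 (it satisfies condition D, it is classified as F): it has attribute X.
By R35 (it is aquatic, it has attribute X, it is classified as W1): it has attribute A.
By R8 (it is in category L, it has attribute A): it has attribute P.

Yes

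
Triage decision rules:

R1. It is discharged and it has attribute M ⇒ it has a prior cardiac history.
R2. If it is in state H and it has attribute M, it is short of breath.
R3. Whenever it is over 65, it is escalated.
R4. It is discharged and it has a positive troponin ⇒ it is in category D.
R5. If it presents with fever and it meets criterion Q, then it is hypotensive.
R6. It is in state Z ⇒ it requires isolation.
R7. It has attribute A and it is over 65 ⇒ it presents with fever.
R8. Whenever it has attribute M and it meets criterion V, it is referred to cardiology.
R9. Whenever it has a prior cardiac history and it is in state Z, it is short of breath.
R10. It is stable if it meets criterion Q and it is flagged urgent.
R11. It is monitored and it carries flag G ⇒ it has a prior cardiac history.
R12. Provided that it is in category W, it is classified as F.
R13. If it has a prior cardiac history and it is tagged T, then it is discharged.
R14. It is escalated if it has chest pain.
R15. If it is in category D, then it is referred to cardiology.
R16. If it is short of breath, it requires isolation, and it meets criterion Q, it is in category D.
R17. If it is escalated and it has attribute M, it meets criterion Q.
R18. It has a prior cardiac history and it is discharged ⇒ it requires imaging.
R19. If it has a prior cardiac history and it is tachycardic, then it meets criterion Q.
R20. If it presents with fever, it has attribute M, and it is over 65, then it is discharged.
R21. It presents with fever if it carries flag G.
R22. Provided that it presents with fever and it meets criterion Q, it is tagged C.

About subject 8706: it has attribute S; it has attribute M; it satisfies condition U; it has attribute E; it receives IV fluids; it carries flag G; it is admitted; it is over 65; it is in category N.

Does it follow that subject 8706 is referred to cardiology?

Forward chaining from the given facts derives: is escalated, meets criterion Q, presents with fever, is tagged C, is hypotensive, is discharged, has a prior cardiac history, requires imaging.
Rules concluding "it is referred to cardiology": R8 needs "it meets criterion V"; R15 needs "it is in category D" — none of these are established.

No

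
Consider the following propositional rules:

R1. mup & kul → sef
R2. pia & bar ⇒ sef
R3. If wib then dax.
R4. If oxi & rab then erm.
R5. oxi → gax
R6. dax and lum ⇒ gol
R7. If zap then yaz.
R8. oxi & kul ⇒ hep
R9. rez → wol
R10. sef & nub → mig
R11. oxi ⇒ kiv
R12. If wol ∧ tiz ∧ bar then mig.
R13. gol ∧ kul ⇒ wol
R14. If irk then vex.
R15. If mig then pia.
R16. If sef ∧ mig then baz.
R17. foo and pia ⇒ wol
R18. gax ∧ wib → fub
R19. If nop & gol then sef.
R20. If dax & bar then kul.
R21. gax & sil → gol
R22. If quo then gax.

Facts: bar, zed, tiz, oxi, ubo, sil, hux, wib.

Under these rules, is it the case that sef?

Yes

dax  (by R3: wib)
gax  (by R5: oxi)
kul  (by R20: dax, bar)
gol  (by R21: gax, sil)
wol  (by R13: gol, kul)
mig  (by R12: wol, tiz, bar)
pia  (by R15: mig)
sef  (by R2: pia, bar)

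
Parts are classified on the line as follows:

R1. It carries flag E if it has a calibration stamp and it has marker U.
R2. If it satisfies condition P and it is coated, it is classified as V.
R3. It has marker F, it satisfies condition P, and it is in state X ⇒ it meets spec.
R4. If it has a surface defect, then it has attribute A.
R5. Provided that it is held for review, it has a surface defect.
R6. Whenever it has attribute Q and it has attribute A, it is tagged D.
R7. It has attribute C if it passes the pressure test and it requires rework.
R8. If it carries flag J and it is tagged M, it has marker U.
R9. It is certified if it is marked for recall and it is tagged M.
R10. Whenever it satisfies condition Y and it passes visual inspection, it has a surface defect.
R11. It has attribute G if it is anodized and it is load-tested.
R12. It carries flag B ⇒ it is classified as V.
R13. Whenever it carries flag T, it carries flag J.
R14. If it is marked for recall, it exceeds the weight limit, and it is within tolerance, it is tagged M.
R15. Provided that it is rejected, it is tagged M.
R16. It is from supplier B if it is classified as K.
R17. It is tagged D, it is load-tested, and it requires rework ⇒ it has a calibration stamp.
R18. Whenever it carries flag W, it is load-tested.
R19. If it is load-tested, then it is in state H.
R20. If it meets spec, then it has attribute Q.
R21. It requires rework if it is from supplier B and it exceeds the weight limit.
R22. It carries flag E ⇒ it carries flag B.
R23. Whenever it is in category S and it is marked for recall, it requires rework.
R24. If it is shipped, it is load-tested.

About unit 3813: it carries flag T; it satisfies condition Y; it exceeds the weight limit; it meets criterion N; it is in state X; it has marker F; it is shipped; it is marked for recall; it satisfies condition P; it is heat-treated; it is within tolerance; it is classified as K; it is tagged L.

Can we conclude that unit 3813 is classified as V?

Forward chaining from the given facts derives: meets spec, carries flag J, is tagged M, is from supplier B, has attribute Q, requires rework, is load-tested, has marker U, is certified, is in state H.
Rules concluding "it is classified as V": R2 needs "it is coated"; R12 needs "it carries flag B" — none of these are established.

No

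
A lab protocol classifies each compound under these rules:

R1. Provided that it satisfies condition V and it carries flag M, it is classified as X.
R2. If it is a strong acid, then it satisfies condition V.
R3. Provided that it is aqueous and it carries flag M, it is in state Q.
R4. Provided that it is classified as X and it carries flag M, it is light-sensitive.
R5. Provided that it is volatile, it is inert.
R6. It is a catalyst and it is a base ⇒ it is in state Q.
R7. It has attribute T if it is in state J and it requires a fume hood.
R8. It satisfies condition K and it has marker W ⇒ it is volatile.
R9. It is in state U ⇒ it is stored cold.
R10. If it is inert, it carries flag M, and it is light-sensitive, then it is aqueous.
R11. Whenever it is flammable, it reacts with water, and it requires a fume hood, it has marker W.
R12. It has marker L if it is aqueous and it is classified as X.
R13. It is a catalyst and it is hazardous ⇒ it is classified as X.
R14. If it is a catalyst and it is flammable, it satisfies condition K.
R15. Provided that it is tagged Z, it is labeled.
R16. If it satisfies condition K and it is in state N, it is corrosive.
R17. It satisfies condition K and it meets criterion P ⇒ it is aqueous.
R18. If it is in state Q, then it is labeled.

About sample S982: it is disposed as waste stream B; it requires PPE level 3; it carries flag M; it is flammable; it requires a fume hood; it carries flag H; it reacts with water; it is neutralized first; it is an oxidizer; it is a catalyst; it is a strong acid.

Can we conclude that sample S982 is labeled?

By R2 (it is a strong acid): it satisfies condition V.
By R11 (it is flammable, it reacts with water, it requires a fume hood): it has marker W.
By R14 (it is a catalyst, it is flammable): it satisfies condition K.
By R1 (it satisfies condition V, it carries flag M): it is classified as X.
By R4 (it is classified as X, it carries flag M): it is light-sensitive.
By R8 (it satisfies condition K, it has marker W): it is volatile.
By R5 (it is volatile): it is inert.
By R10 (it is inert, it carries flag M, it is light-sensitive): it is aqueous.
By R3 (it is aqueous, it carries flag M): it is in state Q.
By R18 (it is in state Q): it is labeled.

Yes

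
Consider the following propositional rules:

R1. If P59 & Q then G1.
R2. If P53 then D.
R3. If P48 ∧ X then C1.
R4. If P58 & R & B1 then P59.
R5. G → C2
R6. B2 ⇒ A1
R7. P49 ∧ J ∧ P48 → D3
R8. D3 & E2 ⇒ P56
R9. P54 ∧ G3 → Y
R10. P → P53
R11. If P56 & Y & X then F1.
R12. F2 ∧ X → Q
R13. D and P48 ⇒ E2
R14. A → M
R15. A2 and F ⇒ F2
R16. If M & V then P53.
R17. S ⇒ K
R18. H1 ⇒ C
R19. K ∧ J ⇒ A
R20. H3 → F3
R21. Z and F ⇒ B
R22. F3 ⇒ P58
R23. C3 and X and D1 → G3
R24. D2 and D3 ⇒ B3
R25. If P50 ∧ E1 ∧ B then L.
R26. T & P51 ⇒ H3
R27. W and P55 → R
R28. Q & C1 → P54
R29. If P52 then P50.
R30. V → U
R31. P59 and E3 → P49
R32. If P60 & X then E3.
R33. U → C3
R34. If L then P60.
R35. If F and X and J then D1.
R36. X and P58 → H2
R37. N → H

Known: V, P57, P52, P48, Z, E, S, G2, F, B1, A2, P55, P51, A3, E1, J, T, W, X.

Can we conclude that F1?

Yes

C1  (by R3: P48, X)
F2  (by R15: A2, F)
K  (by R17: S)
A  (by R19: K, J)
B  (by R21: Z, F)
H3  (by R26: T, P51)
R  (by R27: W, P55)
P50  (by R29: P52)
U  (by R30: V)
C3  (by R33: U)
D1  (by R35: F, X, J)
Q  (by R12: F2, X)
M  (by R14: A)
P53  (by R16: M, V)
F3  (by R20: H3)
P58  (by R22: F3)
G3  (by R23: C3, X, D1)
L  (by R25: P50, E1, B)
P54  (by R28: Q, C1)
P60  (by R34: L)
D  (by R2: P53)
P59  (by R4: P58, R, B1)
Y  (by R9: P54, G3)
E2  (by R13: D, P48)
E3  (by R32: P60, X)
P49  (by R31: P59, E3)
D3  (by R7: P49, J, P48)
P56  (by R8: D3, E2)
F1  (by R11: P56, Y, X)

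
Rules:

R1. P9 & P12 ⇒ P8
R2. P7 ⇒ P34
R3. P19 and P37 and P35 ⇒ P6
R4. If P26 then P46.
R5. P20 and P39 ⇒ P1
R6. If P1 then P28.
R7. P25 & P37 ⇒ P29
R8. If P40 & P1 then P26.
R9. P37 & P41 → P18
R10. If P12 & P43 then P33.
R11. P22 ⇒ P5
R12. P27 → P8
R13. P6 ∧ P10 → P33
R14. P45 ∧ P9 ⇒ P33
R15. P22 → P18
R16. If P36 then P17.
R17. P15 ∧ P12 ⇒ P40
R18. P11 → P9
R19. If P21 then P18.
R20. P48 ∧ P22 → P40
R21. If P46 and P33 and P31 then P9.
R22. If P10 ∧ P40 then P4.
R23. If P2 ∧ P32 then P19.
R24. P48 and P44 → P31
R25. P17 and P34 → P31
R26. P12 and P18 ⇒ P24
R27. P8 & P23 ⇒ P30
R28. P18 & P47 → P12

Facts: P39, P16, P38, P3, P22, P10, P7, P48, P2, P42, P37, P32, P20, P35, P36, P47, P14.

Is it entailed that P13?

Forward chaining from the given facts derives: P34, P1, P28, P5, P18, P17, P40, P4, P19, P31, P12, P6, P26, P33, P24, P46, P9, P8.
No rule has P13 as its conclusion, and it is not among the given facts.

No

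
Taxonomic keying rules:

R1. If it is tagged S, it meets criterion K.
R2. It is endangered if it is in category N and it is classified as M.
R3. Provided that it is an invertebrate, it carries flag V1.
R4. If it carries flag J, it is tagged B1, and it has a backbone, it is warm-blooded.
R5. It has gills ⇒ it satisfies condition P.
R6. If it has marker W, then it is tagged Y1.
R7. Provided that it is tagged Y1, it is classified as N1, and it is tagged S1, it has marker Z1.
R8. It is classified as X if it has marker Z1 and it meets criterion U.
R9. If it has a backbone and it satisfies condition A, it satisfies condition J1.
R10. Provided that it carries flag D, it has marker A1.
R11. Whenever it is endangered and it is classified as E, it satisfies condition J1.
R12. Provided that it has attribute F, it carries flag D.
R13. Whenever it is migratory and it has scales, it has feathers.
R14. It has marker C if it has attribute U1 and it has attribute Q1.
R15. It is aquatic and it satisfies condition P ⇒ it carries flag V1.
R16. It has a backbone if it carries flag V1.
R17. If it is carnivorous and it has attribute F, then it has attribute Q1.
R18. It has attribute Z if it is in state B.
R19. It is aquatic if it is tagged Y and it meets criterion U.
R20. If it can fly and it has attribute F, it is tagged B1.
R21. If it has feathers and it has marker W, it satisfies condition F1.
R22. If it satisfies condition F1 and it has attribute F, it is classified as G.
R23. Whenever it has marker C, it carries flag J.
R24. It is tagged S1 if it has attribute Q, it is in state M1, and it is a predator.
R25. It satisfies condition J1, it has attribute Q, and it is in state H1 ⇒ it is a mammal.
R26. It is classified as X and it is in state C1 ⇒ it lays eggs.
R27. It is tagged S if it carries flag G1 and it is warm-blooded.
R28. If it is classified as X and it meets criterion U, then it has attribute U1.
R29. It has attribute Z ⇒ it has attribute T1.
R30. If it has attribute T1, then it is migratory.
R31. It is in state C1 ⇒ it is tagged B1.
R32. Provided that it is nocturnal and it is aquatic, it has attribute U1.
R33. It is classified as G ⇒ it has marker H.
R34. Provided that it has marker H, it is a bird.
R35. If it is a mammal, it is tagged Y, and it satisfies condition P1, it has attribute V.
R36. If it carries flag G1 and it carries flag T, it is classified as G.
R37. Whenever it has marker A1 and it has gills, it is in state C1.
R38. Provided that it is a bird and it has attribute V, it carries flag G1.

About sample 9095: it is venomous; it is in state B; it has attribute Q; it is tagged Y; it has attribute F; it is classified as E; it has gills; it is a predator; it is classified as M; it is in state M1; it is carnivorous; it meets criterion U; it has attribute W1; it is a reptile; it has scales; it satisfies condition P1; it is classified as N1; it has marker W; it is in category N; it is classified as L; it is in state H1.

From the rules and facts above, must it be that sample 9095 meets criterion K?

By R2 (it is in category N, it is classified as M): it is endangered.
By R5 (it has gills): it satisfies condition P.
By R6 (it has marker W): it is tagged Y1.
By R11 (it is endangered, it is classified as E): it satisfies condition J1.
By R12 (it has attribute F): it carries flag D.
By R17 (it is carnivorous, it has attribute F): it has attribute Q1.
By R18 (it is in state B): it has attribute Z.
By R19 (it is tagged Y, it meets criterion U): it is aquatic.
By R24 (it has attribute Q, it is in state M1, it is a predator): it is tagged S1.
By R25 (it satisfies condition J1, it has attribute Q, it is in state H1): it is a mammal.
By R29 (it has attribute Z): it has attribute T1.
By R30 (it has attribute T1): it is migratory.
By R35 (it is a mammal, it is tagged Y, it satisfies condition P1): it has attribute V.
By R7 (it is tagged Y1, it is classified as N1, it is tagged S1): it has marker Z1.
By R8 (it has marker Z1, it meets criterion U): it is classified as X.
By R10 (it carries flag D): it has marker A1.
By R13 (it is migratory, it has scales): it has feathers.
By R15 (it is aquatic, it satisfies condition P): it carries flag V1.
By R16 (it carries flag V1): it has a backbone.
By R21 (it has feathers, it has marker W): it satisfies condition F1.
By R22 (it satisfies condition F1, it has attribute F): it is classified as G.
By R28 (it is classified as X, it meets criterion U): it has attribute U1.
By R33 (it is classified as G): it has marker H.
By R34 (it has marker H): it is a bird.
By R37 (it has marker A1, it has gills): it is in state C1.
By R38 (it is a bird, it has attribute V): it carries flag G1.
By R14 (it has attribute U1, it has attribute Q1): it has marker C.
By R23 (it has marker C): it carries flag J.
By R31 (it is in state C1): it is tagged B1.
By R4 (it carries flag J, it is tagged B1, it has a backbone): it is warm-blooded.
By R27 (it carries flag G1, it is warm-blooded): it is tagged S.
By R1 (it is tagged S): it meets criterion K.

Yes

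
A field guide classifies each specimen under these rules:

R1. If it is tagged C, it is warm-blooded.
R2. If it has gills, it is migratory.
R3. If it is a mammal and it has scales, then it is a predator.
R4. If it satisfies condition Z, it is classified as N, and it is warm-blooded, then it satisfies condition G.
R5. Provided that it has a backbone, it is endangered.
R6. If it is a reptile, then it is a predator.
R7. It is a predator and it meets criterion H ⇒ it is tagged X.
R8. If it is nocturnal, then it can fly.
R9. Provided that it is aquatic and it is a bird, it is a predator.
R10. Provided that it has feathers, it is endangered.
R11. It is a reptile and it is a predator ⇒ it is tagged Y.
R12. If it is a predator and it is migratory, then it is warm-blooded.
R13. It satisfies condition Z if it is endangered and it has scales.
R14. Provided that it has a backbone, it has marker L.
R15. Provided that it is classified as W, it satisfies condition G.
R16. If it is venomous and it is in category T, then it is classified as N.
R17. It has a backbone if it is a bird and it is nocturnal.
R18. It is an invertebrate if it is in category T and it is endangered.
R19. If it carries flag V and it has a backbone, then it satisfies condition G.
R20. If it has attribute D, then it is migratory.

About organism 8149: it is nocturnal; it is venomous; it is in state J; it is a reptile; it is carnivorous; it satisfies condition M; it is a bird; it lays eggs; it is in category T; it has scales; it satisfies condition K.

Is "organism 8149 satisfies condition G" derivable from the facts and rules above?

No

Forward chaining from the given facts derives: is a predator, can fly, is tagged Y, is classified as N, has a backbone, is endangered, satisfies condition Z, has marker L, is an invertebrate.
Rules concluding "it satisfies condition G": R4 needs "it is warm-blooded"; R15 needs "it is classified as W"; R19 needs "it carries flag V" — none of these are established.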